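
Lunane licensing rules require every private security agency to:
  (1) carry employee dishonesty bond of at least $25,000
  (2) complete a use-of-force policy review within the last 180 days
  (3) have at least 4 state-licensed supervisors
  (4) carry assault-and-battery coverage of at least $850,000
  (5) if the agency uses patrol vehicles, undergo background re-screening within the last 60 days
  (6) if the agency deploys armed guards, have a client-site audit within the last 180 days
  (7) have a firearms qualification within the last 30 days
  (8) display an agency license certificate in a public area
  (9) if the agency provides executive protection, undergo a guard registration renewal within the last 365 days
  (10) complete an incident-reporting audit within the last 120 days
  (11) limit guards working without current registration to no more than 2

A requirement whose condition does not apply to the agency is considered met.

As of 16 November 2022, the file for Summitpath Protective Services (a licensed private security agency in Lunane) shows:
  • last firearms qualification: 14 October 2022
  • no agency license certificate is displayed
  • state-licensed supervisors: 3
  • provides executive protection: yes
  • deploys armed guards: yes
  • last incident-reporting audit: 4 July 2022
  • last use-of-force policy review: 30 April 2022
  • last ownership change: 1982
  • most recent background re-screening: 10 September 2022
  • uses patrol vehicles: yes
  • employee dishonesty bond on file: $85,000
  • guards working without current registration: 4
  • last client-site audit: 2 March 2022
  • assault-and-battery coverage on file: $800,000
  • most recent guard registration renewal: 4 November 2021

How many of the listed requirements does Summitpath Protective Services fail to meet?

1. employee dishonesty bond $85,000 ≥ $25,000 → met
2. use-of-force policy review 200 days ago vs limit 180 → not met
3. state-licensed supervisors 3 < 4 → not met
4. assault-and-battery coverage $800,000 < $850,000 → not met
5. condition 'uses patrol vehicles' holds; background re-screening 67 days ago vs limit 60 → not met
6. condition 'deploys armed guards' holds; client-site audit 259 days ago vs limit 180 → not met
7. firearms qualification 33 days ago vs limit 30 → not met
8. agency license certificate absent → not met
9. condition 'provides executive protection' holds; guard registration renewal 377 days ago vs limit 365 → not met
10. incident-reporting audit 135 days ago vs limit 120 → not met
11. guards working without current registration 4 > 2 → not met
Not met: 10 of 11

10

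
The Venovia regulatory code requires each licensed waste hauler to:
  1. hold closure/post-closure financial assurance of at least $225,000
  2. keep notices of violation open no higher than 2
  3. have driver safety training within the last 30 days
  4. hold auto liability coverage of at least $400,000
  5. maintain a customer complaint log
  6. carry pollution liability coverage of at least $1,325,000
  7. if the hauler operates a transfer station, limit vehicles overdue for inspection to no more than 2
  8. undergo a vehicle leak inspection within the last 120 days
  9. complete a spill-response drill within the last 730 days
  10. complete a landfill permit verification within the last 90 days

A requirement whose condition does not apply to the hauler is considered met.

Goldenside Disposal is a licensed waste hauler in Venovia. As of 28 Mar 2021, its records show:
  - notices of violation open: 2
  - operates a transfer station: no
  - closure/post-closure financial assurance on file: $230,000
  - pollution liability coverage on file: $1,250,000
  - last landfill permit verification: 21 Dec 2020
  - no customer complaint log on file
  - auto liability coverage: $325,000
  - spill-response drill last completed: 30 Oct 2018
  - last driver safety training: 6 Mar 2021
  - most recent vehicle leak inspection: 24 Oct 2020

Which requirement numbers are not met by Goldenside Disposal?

1. closure/post-closure financial assurance $230,000 ≥ $225,000 → met
2. notices of violation open 2 ≤ 2 → met
3. driver safety training 22 days ago vs limit 30 → met
4. auto liability coverage $325,000 < $400,000 → not met
5. customer complaint log absent → not met
6. pollution liability coverage $1,250,000 < $1,325,000 → not met
7. condition 'operates a transfer station' does not hold → requirement n/a → met
8. vehicle leak inspection 155 days ago vs limit 120 → not met
9. spill-response drill 880 days ago vs limit 730 → not met
10. landfill permit verification 97 days ago vs limit 90 → not met
Not met: 4, 5, 6, 8, 9, 10

4, 5, 6, 8, 9, 10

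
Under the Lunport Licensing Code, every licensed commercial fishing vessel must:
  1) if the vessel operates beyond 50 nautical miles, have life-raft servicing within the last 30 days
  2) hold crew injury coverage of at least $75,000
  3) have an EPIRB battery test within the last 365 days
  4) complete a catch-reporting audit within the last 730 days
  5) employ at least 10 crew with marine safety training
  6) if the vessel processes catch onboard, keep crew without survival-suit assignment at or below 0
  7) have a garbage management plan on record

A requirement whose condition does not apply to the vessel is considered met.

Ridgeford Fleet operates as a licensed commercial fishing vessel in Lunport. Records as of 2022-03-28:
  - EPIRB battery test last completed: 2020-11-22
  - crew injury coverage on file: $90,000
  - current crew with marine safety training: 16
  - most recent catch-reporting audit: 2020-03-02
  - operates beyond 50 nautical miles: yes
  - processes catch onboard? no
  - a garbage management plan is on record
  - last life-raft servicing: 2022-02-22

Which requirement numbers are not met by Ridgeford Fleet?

1, 3, 4

1. condition 'operates beyond 50 nautical miles' holds; life-raft servicing 34 days ago vs limit 30 → not met
2. crew injury coverage $90,000 ≥ $75,000 → met
3. EPIRB battery test 491 days ago vs limit 365 → not met
4. catch-reporting audit 756 days ago vs limit 730 → not met
5. crew with marine safety training 16 ≥ 10 → met
6. condition 'processes catch onboard' does not hold → requirement n/a → met
7. garbage management plan present → met
Not met: 1, 3, 4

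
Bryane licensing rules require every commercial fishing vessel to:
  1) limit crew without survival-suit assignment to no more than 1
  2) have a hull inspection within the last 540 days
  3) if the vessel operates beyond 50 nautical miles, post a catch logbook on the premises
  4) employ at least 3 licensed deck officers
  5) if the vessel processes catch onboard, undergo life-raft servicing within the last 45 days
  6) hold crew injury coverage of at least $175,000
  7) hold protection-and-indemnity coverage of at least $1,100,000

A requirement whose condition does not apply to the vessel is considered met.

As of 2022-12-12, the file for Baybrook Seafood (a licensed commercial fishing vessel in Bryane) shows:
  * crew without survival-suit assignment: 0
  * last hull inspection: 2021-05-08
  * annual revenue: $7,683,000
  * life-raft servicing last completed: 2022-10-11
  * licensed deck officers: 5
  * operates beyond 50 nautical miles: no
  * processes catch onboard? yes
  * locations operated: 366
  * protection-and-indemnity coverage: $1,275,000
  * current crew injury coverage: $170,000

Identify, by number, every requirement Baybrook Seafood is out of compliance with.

1. crew without survival-suit assignment 0 ≤ 1 → met
2. hull inspection 583 days ago vs limit 540 → not met
3. condition 'operates beyond 50 nautical miles' does not hold → requirement n/a → met
4. licensed deck officers 5 ≥ 3 → met
5. condition 'processes catch onboard' holds; life-raft servicing 62 days ago vs limit 45 → not met
6. crew injury coverage $170,000 < $175,000 → not met
7. protection-and-indemnity coverage $1,275,000 ≥ $1,100,000 → met
Not met: 2, 5, 6

2, 5, 6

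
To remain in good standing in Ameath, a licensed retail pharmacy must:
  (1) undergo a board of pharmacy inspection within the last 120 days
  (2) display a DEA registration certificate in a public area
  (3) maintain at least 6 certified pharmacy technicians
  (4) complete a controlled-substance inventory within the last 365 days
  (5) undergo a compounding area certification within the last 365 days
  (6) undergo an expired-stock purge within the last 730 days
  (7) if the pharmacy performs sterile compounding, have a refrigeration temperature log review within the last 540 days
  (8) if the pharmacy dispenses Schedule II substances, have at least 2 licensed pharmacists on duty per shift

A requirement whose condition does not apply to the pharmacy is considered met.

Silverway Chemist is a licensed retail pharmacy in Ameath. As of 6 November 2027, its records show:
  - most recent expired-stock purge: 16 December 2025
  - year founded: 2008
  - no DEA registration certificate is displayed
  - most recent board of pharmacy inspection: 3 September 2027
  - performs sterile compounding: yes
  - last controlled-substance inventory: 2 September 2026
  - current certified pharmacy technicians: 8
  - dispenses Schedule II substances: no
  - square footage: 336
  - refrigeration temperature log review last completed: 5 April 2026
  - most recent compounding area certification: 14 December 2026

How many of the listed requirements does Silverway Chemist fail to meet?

3

1. board of pharmacy inspection 64 days ago vs limit 120 → met
2. DEA registration certificate absent → not met
3. certified pharmacy technicians 8 ≥ 6 → met
4. controlled-substance inventory 430 days ago vs limit 365 → not met
5. compounding area certification 327 days ago vs limit 365 → met
6. expired-stock purge 690 days ago vs limit 730 → met
7. condition 'performs sterile compounding' holds; refrigeration temperature log review 580 days ago vs limit 540 → not met
8. condition 'dispenses Schedule II substances' does not hold → requirement n/a → met
Not met: 3 of 8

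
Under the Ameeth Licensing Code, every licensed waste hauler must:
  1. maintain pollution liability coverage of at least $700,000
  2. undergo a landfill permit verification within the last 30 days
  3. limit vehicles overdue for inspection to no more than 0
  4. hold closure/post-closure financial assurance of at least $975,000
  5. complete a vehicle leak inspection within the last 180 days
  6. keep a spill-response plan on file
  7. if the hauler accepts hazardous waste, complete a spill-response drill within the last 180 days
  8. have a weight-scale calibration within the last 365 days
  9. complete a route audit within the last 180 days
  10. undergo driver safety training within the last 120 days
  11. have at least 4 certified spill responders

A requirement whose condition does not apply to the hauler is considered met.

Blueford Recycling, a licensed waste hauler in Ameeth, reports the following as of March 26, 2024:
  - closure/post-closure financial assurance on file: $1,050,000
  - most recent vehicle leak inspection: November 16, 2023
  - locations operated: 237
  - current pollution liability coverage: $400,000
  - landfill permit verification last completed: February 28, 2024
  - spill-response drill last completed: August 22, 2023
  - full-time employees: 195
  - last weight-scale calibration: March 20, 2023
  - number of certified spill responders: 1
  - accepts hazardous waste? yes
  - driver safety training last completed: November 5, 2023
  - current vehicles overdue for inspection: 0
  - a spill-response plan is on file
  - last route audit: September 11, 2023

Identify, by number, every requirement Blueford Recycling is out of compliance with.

1, 7, 8, 9, 10, 11

1. pollution liability coverage $400,000 < $700,000 → not met
2. landfill permit verification 27 days ago vs limit 30 → met
3. vehicles overdue for inspection 0 ≤ 0 → met
4. closure/post-closure financial assurance $1,050,000 ≥ $975,000 → met
5. vehicle leak inspection 131 days ago vs limit 180 → met
6. spill-response plan present → met
7. condition 'accepts hazardous waste' holds; spill-response drill 217 days ago vs limit 180 → not met
8. weight-scale calibration 372 days ago vs limit 365 → not met
9. route audit 197 days ago vs limit 180 → not met
10. driver safety training 142 days ago vs limit 120 → not met
11. certified spill responders 1 < 4 → not met
Not met: 1, 7, 8, 9, 10, 11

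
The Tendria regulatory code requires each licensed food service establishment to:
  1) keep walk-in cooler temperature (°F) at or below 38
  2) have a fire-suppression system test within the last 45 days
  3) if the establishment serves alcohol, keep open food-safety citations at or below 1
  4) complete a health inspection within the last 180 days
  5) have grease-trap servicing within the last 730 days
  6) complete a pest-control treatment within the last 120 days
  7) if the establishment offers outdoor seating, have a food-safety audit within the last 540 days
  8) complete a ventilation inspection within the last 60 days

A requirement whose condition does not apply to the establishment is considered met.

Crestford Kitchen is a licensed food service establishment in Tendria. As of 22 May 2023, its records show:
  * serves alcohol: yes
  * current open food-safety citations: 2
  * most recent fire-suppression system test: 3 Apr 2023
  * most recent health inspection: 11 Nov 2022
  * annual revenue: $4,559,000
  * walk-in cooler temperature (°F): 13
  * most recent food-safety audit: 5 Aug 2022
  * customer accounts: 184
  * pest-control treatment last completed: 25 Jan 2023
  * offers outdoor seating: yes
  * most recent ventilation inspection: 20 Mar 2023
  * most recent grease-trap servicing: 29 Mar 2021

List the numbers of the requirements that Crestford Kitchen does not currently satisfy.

1. walk-in cooler temperature (°F) 13 ≤ 38 → met
2. fire-suppression system test 49 days ago vs limit 45 → not met
3. condition 'serves alcohol' holds; open food-safety citations 2 > 1 → not met
4. health inspection 192 days ago vs limit 180 → not met
5. grease-trap servicing 784 days ago vs limit 730 → not met
6. pest-control treatment 117 days ago vs limit 120 → met
7. condition 'offers outdoor seating' holds; food-safety audit 290 days ago vs limit 540 → met
8. ventilation inspection 63 days ago vs limit 60 → not met
Not met: 2, 3, 4, 5, 8

2, 3, 4, 5, 8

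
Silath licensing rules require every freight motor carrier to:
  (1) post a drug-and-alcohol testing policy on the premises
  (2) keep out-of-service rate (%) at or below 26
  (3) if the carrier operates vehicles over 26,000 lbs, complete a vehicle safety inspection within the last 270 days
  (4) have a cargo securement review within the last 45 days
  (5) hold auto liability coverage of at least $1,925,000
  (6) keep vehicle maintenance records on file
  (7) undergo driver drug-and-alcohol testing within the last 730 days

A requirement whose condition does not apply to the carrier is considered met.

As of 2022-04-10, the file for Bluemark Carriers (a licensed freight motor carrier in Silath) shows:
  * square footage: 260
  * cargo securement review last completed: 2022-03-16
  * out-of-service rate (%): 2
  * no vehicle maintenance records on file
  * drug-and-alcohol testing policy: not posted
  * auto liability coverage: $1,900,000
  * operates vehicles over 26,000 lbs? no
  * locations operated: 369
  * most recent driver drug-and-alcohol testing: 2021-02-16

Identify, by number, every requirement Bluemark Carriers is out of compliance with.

1, 5, 6

1. drug-and-alcohol testing policy absent → not met
2. out-of-service rate (%) 2 ≤ 26 → met
3. condition 'operates vehicles over 26,000 lbs' does not hold → requirement n/a → met
4. cargo securement review 25 days ago vs limit 45 → met
5. auto liability coverage $1,900,000 < $1,925,000 → not met
6. vehicle maintenance records absent → not met
7. driver drug-and-alcohol testing 418 days ago vs limit 730 → met
Not met: 1, 5, 6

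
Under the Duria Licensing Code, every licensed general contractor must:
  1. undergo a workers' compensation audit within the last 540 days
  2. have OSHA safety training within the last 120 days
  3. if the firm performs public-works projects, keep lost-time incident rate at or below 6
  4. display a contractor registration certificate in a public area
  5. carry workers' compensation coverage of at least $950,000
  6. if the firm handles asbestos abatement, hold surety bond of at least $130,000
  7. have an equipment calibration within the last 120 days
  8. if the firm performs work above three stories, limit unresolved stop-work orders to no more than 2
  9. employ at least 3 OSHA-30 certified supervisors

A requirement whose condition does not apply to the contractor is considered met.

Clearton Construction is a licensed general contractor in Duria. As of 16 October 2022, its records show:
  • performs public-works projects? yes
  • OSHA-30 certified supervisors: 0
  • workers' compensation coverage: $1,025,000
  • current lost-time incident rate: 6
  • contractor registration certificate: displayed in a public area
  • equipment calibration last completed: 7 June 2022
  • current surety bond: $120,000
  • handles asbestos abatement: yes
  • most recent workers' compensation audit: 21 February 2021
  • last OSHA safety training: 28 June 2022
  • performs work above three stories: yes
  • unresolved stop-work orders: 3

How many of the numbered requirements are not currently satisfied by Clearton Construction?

5

1. workers' compensation audit 602 days ago vs limit 540 → not met
2. OSHA safety training 110 days ago vs limit 120 → met
3. condition 'performs public-works projects' holds; lost-time incident rate 6 ≤ 6 → met
4. contractor registration certificate present → met
5. workers' compensation coverage $1,025,000 ≥ $950,000 → met
6. condition 'handles asbestos abatement' holds; surety bond $120,000 < $130,000 → not met
7. equipment calibration 131 days ago vs limit 120 → not met
8. condition 'performs work above three stories' holds; unresolved stop-work orders 3 > 2 → not met
9. OSHA-30 certified supervisors 0 < 3 → not met
Not met: 5 of 9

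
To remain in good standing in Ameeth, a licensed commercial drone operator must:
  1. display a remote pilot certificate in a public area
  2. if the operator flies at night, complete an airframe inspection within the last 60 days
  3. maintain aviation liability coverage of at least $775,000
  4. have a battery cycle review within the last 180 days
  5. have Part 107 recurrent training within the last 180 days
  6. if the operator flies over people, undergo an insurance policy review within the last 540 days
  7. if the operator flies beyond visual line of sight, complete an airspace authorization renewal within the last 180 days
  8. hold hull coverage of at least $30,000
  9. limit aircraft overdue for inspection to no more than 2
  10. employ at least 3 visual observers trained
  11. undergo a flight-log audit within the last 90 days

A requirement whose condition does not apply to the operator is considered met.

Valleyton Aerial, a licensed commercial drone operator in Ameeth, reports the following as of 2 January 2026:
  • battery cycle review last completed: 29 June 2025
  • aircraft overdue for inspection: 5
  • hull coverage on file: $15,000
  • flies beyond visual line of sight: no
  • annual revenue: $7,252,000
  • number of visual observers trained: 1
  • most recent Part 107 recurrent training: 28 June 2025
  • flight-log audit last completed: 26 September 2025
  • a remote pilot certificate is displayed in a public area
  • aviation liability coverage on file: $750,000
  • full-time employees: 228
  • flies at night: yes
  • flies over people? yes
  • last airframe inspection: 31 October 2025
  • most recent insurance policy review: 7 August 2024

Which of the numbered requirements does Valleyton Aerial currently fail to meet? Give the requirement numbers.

2, 3, 4, 5, 8, 9, 10, 11

1. remote pilot certificate present → met
2. condition 'flies at night' holds; airframe inspection 63 days ago vs limit 60 → not met
3. aviation liability coverage $750,000 < $775,000 → not met
4. battery cycle review 187 days ago vs limit 180 → not met
5. Part 107 recurrent training 188 days ago vs limit 180 → not met
6. condition 'flies over people' holds; insurance policy review 513 days ago vs limit 540 → met
7. condition 'flies beyond visual line of sight' does not hold → requirement n/a → met
8. hull coverage $15,000 < $30,000 → not met
9. aircraft overdue for inspection 5 > 2 → not met
10. visual observers trained 1 < 3 → not met
11. flight-log audit 98 days ago vs limit 90 → not met
Not met: 2, 3, 4, 5, 8, 9, 10, 11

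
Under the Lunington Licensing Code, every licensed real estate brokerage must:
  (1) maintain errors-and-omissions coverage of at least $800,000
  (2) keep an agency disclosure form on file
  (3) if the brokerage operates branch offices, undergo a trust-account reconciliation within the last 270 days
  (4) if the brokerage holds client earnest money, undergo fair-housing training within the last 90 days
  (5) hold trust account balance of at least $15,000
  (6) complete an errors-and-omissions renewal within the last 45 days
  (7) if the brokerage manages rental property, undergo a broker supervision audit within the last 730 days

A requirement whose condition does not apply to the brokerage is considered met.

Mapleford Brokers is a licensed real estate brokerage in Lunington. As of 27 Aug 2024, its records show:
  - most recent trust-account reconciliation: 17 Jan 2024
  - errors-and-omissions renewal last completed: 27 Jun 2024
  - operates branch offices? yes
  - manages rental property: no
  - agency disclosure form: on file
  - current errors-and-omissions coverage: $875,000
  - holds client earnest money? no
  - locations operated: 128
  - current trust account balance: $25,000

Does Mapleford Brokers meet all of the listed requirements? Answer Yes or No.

No

1. errors-and-omissions coverage $875,000 ≥ $800,000 → met
2. agency disclosure form present → met
3. condition 'operates branch offices' holds; trust-account reconciliation 223 days ago vs limit 270 → met
4. condition 'holds client earnest money' does not hold → requirement n/a → met
5. trust account balance $25,000 ≥ $15,000 → met
6. errors-and-omissions renewal 61 days ago vs limit 45 → not met
7. condition 'manages rental property' does not hold → requirement n/a → met
Not met: 6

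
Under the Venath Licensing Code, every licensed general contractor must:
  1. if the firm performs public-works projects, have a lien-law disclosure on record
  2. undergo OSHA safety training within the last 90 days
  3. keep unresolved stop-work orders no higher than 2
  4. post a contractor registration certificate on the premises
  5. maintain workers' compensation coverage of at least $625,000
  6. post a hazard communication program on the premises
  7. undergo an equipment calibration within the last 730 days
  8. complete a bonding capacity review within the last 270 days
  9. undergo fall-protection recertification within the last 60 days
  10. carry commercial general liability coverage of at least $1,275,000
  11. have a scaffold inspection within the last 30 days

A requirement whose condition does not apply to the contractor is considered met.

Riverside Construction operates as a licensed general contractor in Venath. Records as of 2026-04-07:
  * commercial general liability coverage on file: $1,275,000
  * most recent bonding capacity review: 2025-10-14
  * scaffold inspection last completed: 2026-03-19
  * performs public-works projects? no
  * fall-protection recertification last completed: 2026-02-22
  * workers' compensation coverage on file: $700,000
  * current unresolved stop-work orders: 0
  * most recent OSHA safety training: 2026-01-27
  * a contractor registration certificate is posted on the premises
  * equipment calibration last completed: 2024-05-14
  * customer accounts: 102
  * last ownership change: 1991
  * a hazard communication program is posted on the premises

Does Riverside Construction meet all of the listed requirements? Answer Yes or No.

1. condition 'performs public-works projects' does not hold → requirement n/a → met
2. OSHA safety training 70 days ago vs limit 90 → met
3. unresolved stop-work orders 0 ≤ 2 → met
4. contractor registration certificate present → met
5. workers' compensation coverage $700,000 ≥ $625,000 → met
6. hazard communication program present → met
7. equipment calibration 693 days ago vs limit 730 → met
8. bonding capacity review 175 days ago vs limit 270 → met
9. fall-protection recertification 44 days ago vs limit 60 → met
10. commercial general liability coverage $1,275,000 ≥ $1,275,000 → met
11. scaffold inspection 19 days ago vs limit 30 → met
All met.

Yes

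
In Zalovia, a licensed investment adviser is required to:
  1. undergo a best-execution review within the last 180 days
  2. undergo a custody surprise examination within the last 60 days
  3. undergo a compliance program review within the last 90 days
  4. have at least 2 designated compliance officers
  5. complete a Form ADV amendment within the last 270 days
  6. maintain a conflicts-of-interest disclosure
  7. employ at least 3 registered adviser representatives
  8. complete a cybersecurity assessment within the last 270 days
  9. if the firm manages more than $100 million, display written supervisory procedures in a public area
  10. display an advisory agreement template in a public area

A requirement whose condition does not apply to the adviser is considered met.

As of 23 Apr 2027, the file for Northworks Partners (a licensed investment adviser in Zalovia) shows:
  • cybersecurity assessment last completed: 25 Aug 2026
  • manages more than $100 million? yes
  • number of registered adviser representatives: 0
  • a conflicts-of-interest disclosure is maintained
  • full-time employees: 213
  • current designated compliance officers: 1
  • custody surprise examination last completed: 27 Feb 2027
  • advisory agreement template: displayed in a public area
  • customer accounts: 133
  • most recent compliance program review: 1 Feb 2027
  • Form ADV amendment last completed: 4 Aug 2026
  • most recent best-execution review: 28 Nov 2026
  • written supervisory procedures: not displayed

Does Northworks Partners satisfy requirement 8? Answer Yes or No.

Yes

8. cybersecurity assessment 241 days ago vs limit 270 → met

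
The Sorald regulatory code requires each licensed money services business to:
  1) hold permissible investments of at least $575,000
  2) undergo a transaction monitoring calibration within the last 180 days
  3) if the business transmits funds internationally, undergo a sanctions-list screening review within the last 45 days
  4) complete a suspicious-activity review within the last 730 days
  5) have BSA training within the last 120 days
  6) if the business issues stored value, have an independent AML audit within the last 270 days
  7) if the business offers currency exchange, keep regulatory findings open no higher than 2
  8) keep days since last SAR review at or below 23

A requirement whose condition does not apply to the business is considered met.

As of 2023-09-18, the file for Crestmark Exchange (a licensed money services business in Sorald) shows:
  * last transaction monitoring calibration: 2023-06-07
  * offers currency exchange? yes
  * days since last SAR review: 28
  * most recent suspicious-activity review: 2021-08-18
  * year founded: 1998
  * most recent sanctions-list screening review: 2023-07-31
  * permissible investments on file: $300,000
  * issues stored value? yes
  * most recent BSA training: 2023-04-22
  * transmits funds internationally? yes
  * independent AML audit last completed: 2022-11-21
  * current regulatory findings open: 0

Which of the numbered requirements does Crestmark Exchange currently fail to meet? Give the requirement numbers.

1. permissible investments $300,000 < $575,000 → not met
2. transaction monitoring calibration 103 days ago vs limit 180 → met
3. condition 'transmits funds internationally' holds; sanctions-list screening review 49 days ago vs limit 45 → not met
4. suspicious-activity review 761 days ago vs limit 730 → not met
5. BSA training 149 days ago vs limit 120 → not met
6. condition 'issues stored value' holds; independent AML audit 301 days ago vs limit 270 → not met
7. condition 'offers currency exchange' holds; regulatory findings open 0 ≤ 2 → met
8. days since last SAR review 28 > 23 → not met
Not met: 1, 3, 4, 5, 6, 8

1, 3, 4, 5, 6, 8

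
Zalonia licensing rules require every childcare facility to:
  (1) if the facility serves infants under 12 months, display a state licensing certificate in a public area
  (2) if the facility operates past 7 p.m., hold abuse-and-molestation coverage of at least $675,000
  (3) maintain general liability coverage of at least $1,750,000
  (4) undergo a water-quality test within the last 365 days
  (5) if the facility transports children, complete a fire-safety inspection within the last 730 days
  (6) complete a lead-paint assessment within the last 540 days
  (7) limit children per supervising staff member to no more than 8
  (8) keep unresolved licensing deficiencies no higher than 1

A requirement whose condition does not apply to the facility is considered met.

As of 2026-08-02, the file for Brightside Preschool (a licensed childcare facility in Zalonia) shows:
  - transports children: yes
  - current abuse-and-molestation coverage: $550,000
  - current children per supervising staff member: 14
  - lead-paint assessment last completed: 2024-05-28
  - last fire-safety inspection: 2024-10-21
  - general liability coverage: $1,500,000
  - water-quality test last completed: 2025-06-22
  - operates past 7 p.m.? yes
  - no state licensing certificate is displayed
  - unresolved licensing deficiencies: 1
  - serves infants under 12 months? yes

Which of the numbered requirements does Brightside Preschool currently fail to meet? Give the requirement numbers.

1, 2, 3, 4, 6, 7

1. condition 'serves infants under 12 months' holds; state licensing certificate absent → not met
2. condition 'operates past 7 p.m.' holds; abuse-and-molestation coverage $550,000 < $675,000 → not met
3. general liability coverage $1,500,000 < $1,750,000 → not met
4. water-quality test 406 days ago vs limit 365 → not met
5. condition 'transports children' holds; fire-safety inspection 650 days ago vs limit 730 → met
6. lead-paint assessment 796 days ago vs limit 540 → not met
7. children per supervising staff member 14 > 8 → not met
8. unresolved licensing deficiencies 1 ≤ 1 → met
Not met: 1, 2, 3, 4, 6, 7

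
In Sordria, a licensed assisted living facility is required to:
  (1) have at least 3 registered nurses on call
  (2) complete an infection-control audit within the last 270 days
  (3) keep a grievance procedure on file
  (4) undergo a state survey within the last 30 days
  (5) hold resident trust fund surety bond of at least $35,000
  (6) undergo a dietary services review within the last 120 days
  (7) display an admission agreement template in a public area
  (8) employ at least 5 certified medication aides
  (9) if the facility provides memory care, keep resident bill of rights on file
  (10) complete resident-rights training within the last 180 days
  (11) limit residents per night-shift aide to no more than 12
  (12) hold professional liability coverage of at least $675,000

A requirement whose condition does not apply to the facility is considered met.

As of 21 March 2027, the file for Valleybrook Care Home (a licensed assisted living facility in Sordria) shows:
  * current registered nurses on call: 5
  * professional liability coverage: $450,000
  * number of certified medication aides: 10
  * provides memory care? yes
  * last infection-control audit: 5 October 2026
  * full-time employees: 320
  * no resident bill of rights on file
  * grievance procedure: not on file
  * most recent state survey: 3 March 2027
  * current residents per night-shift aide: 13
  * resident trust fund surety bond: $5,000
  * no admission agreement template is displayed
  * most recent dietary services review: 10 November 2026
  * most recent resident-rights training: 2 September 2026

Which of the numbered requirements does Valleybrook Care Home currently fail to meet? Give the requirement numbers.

3, 5, 6, 7, 9, 10, 11, 12

1. registered nurses on call 5 ≥ 3 → met
2. infection-control audit 167 days ago vs limit 270 → met
3. grievance procedure absent → not met
4. state survey 18 days ago vs limit 30 → met
5. resident trust fund surety bond $5,000 < $35,000 → not met
6. dietary services review 131 days ago vs limit 120 → not met
7. admission agreement template absent → not met
8. certified medication aides 10 ≥ 5 → met
9. condition 'provides memory care' holds; resident bill of rights absent → not met
10. resident-rights training 200 days ago vs limit 180 → not met
11. residents per night-shift aide 13 > 12 → not met
12. professional liability coverage $450,000 < $675,000 → not met
Not met: 3, 5, 6, 7, 9, 10, 11, 12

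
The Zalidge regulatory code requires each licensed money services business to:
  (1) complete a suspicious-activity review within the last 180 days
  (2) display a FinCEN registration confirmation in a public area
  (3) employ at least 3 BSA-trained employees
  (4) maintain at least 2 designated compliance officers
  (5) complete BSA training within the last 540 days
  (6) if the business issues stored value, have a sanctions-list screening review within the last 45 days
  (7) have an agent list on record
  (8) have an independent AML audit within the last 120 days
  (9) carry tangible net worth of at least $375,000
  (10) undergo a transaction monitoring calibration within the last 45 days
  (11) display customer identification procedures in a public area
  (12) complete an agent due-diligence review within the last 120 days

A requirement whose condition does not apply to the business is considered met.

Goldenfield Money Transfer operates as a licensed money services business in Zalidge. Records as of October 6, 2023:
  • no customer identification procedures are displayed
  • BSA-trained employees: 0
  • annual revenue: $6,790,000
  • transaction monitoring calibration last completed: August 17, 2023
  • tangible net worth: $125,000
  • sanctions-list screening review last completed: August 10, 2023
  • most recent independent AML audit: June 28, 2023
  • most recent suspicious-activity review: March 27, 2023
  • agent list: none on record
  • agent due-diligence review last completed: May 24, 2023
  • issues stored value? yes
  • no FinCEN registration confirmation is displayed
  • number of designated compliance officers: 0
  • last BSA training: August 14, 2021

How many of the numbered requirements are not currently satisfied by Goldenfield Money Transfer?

11

1. suspicious-activity review 193 days ago vs limit 180 → not met
2. FinCEN registration confirmation absent → not met
3. BSA-trained employees 0 < 3 → not met
4. designated compliance officers 0 < 2 → not met
5. BSA training 783 days ago vs limit 540 → not met
6. condition 'issues stored value' holds; sanctions-list screening review 57 days ago vs limit 45 → not met
7. agent list absent → not met
8. independent AML audit 100 days ago vs limit 120 → met
9. tangible net worth $125,000 < $375,000 → not met
10. transaction monitoring calibration 50 days ago vs limit 45 → not met
11. customer identification procedures absent → not met
12. agent due-diligence review 135 days ago vs limit 120 → not met
Not met: 11 of 12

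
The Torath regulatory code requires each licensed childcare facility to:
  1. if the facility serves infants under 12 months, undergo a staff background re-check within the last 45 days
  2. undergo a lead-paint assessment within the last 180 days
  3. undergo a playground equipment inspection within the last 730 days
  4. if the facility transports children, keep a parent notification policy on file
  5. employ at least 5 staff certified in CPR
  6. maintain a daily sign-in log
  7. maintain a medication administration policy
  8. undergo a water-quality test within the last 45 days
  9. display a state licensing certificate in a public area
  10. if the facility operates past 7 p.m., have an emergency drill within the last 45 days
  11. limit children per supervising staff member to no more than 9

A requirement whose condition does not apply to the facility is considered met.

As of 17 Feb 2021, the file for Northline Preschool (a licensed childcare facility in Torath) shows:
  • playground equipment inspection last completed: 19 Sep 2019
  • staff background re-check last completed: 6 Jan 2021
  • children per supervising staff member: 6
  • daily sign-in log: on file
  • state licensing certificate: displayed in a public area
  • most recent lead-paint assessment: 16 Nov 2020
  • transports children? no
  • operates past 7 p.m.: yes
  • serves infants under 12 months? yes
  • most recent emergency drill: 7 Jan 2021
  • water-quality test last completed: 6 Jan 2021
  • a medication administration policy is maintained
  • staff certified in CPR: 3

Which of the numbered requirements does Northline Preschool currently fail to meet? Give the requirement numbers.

5

1. condition 'serves infants under 12 months' holds; staff background re-check 42 days ago vs limit 45 → met
2. lead-paint assessment 93 days ago vs limit 180 → met
3. playground equipment inspection 517 days ago vs limit 730 → met
4. condition 'transports children' does not hold → requirement n/a → met
5. staff certified in CPR 3 < 5 → not met
6. daily sign-in log present → met
7. medication administration policy present → met
8. water-quality test 42 days ago vs limit 45 → met
9. state licensing certificate present → met
10. condition 'operates past 7 p.m.' holds; emergency drill 41 days ago vs limit 45 → met
11. children per supervising staff member 6 ≤ 9 → met
Not met: 5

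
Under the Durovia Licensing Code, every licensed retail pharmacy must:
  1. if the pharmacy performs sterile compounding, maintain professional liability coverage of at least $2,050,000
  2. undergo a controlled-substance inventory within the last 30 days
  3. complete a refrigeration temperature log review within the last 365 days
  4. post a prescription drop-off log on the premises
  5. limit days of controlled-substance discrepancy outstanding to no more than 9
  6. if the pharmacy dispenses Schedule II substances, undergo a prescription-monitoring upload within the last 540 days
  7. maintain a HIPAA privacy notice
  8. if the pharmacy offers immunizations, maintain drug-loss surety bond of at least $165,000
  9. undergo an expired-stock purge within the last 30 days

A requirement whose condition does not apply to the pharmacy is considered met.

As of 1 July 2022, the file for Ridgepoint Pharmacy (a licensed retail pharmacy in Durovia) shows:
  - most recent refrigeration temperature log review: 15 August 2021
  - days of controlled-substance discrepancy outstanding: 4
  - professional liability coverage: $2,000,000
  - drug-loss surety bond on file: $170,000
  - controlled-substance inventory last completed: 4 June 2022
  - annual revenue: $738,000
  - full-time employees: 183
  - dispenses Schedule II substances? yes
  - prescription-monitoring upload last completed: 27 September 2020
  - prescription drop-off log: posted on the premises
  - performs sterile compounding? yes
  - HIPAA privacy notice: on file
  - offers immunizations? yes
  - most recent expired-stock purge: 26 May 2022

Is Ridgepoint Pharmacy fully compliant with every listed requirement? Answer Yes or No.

No

1. condition 'performs sterile compounding' holds; professional liability coverage $2,000,000 < $2,050,000 → not met
2. controlled-substance inventory 27 days ago vs limit 30 → met
3. refrigeration temperature log review 320 days ago vs limit 365 → met
4. prescription drop-off log present → met
5. days of controlled-substance discrepancy outstanding 4 ≤ 9 → met
6. condition 'dispenses Schedule II substances' holds; prescription-monitoring upload 642 days ago vs limit 540 → not met
7. HIPAA privacy notice present → met
8. condition 'offers immunizations' holds; drug-loss surety bond $170,000 ≥ $165,000 → met
9. expired-stock purge 36 days ago vs limit 30 → not met
Not met: 1, 6, 9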